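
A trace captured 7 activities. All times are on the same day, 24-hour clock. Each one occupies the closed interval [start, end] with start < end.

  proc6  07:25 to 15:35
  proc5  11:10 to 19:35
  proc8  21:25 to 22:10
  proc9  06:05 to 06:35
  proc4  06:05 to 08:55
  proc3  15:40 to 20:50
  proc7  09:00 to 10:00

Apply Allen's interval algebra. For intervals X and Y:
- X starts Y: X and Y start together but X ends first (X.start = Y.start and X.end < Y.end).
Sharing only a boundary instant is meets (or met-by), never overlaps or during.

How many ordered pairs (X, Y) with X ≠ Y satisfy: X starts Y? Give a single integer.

1

Checking all 42 ordered pairs for relation 'starts'; matching pairs in alphabetical order:
(proc9, proc4): proc9 starts proc4 ✓
Count: 1.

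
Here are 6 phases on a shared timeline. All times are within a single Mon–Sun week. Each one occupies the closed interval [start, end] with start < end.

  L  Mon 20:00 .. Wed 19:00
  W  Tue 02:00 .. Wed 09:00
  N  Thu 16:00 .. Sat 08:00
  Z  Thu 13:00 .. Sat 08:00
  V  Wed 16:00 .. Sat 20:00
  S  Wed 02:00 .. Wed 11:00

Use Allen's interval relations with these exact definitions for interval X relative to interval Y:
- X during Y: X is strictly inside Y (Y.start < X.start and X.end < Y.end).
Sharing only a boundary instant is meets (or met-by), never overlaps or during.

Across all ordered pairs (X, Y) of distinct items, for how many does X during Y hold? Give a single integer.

Checking all 30 ordered pairs for relation 'during'; matching pairs in alphabetical order:
(N, V): N during V ✓
(S, L): S during L ✓
(W, L): W during L ✓
(Z, V): Z during V ✓
Count: 4.

4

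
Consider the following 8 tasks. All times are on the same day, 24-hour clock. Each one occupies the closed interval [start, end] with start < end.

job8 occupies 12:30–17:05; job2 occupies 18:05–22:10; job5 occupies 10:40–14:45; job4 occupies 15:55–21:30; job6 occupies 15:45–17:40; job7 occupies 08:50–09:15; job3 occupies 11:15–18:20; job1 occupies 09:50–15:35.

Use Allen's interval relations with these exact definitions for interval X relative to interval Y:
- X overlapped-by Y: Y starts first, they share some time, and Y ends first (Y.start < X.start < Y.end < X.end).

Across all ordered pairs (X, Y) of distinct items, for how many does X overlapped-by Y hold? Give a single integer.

10

Checking all 56 ordered pairs for relation 'overlapped-by'; matching pairs in alphabetical order:
(job2, job3): job2 overlapped-by job3 ✓
(job2, job4): job2 overlapped-by job4 ✓
(job3, job1): job3 overlapped-by job1 ✓
(job3, job5): job3 overlapped-by job5 ✓
(job4, job3): job4 overlapped-by job3 ✓
(job4, job6): job4 overlapped-by job6 ✓
(job4, job8): job4 overlapped-by job8 ✓
(job6, job8): job6 overlapped-by job8 ✓
(job8, job1): job8 overlapped-by job1 ✓
(job8, job5): job8 overlapped-by job5 ✓
Count: 10.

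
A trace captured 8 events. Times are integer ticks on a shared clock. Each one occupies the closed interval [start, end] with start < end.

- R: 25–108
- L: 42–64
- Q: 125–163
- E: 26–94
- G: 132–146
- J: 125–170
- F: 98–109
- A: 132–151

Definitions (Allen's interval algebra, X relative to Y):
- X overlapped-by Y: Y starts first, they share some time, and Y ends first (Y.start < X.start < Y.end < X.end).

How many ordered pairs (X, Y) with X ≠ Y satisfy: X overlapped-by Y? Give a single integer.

1

Checking all 56 ordered pairs for relation 'overlapped-by'; matching pairs in alphabetical order:
(F, R): F overlapped-by R ✓
Count: 1.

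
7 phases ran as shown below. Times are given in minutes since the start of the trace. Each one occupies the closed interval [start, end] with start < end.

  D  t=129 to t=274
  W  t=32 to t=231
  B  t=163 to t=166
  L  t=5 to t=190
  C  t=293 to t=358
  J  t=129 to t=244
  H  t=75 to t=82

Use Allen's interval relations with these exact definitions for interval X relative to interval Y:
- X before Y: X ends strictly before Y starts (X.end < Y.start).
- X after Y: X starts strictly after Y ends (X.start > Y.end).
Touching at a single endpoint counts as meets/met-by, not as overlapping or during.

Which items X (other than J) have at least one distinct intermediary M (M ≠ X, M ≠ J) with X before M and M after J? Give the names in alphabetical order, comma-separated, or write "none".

B, D, H, L, W

Target J = [t=129, t=244].
Intermediaries M with M after J: C.
Via C — items with X before C: B, D, H, L, W.
Union: B, D, H, L, W.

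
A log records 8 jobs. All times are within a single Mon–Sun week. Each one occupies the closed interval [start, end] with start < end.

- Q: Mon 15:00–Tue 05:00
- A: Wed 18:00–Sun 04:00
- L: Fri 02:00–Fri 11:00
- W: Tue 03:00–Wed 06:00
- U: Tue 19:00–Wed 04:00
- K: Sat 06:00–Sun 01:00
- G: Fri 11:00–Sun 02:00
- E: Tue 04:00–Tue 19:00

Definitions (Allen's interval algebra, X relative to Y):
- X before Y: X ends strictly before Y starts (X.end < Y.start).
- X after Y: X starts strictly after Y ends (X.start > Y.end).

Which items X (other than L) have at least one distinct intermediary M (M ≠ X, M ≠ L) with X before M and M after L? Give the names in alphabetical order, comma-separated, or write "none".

Target L = [Fri 02:00, Fri 11:00].
Intermediaries M with M after L: K.
Via K — items with X before K: E, Q, U, W.
Union: E, Q, U, W.

E, Q, U, W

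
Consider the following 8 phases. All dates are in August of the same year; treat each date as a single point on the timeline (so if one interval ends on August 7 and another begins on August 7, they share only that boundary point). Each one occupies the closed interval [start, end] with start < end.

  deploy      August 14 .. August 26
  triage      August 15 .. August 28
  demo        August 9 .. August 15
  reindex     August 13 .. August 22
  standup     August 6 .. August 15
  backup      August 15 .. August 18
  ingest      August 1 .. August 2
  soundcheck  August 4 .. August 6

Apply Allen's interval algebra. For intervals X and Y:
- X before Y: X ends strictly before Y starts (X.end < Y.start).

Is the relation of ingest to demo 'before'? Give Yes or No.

ingest = [August 1, August 2], demo = [August 9, August 15].
Actual relation of ingest to demo: before.
Asked whether 'before' holds → Yes.

Yes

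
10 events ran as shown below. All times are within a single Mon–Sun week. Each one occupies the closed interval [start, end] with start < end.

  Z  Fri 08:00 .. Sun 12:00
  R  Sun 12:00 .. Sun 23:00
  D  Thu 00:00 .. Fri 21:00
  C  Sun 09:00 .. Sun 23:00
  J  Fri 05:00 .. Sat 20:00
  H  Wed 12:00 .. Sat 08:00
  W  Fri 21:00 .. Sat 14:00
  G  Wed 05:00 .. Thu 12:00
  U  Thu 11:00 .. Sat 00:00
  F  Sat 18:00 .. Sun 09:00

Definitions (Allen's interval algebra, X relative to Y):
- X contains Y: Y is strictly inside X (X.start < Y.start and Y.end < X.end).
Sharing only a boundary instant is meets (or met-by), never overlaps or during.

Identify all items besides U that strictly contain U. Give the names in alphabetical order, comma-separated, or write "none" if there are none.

Target U = [Thu 11:00, Sat 00:00].
C [Sun 09:00, Sun 23:00] → after → no.
D [Thu 00:00, Fri 21:00] → overlaps → no.
F [Sat 18:00, Sun 09:00] → after → no.
G [Wed 05:00, Thu 12:00] → overlaps → no.
H [Wed 12:00, Sat 08:00] → contains → yes.
J [Fri 05:00, Sat 20:00] → overlapped-by → no.
R [Sun 12:00, Sun 23:00] → after → no.
W [Fri 21:00, Sat 14:00] → overlapped-by → no.
Z [Fri 08:00, Sun 12:00] → overlapped-by → no.
Result: H.

H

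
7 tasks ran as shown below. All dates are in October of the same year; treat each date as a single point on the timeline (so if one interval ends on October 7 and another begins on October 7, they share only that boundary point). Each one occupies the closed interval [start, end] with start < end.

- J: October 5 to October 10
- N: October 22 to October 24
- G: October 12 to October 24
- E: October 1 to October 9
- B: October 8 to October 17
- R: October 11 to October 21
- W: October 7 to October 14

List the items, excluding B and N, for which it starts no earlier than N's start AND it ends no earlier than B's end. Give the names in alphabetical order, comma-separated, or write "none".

Conditions: its start is no earlier than N's start (X.start >= October 22) AND its end is no earlier than B's end (X.end >= October 17).
E: start October 1 >= October 22? ✗; end October 9 >= October 17? ✗ → no.
G: start October 12 >= October 22? ✗; end October 24 >= October 17? ✓ → no.
J: start October 5 >= October 22? ✗; end October 10 >= October 17? ✗ → no.
R: start October 11 >= October 22? ✗; end October 21 >= October 17? ✓ → no.
W: start October 7 >= October 22? ✗; end October 14 >= October 17? ✗ → no.
Result: none.

none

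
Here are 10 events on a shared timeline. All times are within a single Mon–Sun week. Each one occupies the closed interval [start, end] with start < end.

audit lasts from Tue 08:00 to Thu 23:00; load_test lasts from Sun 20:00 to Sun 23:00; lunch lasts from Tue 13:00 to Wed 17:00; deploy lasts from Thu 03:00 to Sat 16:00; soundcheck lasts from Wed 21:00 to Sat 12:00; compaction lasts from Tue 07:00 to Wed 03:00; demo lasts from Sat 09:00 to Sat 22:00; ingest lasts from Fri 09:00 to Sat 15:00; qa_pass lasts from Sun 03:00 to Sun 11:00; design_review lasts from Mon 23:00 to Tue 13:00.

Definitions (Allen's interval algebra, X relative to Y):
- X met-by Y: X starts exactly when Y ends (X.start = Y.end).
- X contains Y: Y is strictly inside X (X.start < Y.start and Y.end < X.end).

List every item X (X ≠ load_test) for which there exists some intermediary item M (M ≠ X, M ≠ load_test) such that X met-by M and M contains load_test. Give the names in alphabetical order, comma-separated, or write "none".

none

Target load_test = [Sun 20:00, Sun 23:00].
Intermediaries M with M contains load_test: none.
Union: none.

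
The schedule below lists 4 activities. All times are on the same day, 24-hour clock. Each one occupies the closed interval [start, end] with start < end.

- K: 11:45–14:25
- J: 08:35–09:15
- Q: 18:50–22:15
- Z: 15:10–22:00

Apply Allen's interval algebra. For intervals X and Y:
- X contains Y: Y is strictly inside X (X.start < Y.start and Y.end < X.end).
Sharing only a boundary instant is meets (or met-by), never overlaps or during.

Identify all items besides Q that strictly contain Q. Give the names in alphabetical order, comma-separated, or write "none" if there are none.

none

Target Q = [18:50, 22:15].
J [08:35, 09:15] → before → no.
K [11:45, 14:25] → before → no.
Z [15:10, 22:00] → overlaps → no.
Result: none.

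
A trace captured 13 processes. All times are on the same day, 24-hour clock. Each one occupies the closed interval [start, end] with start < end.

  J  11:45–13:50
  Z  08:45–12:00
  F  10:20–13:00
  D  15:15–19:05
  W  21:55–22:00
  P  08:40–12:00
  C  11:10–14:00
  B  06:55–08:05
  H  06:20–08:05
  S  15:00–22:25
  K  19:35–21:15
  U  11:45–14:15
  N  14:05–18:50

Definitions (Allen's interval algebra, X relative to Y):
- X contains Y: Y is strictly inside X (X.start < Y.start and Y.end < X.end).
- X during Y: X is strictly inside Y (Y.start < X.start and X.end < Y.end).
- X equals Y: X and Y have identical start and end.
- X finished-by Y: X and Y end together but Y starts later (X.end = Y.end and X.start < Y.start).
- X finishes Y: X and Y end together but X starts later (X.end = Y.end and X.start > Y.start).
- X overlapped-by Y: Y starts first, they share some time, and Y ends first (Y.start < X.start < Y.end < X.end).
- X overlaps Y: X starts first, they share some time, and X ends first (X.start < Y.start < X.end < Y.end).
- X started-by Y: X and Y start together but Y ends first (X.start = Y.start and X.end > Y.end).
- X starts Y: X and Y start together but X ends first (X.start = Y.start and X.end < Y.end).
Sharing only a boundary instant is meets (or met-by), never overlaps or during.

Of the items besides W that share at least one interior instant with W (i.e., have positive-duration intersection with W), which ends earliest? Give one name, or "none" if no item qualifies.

Target W = [21:55, 22:00].
B [06:55, 08:05] → before → excluded.
C [11:10, 14:00] → before → excluded.
D [15:15, 19:05] → before → excluded.
F [10:20, 13:00] → before → excluded.
H [06:20, 08:05] → before → excluded.
J [11:45, 13:50] → before → excluded.
K [19:35, 21:15] → before → excluded.
N [14:05, 18:50] → before → excluded.
P [08:40, 12:00] → before → excluded.
S [15:00, 22:25] → contains → candidate.
U [11:45, 14:15] → before → excluded.
Z [08:45, 12:00] → before → excluded.
Among candidates, earliest end is 22:25 → S.

S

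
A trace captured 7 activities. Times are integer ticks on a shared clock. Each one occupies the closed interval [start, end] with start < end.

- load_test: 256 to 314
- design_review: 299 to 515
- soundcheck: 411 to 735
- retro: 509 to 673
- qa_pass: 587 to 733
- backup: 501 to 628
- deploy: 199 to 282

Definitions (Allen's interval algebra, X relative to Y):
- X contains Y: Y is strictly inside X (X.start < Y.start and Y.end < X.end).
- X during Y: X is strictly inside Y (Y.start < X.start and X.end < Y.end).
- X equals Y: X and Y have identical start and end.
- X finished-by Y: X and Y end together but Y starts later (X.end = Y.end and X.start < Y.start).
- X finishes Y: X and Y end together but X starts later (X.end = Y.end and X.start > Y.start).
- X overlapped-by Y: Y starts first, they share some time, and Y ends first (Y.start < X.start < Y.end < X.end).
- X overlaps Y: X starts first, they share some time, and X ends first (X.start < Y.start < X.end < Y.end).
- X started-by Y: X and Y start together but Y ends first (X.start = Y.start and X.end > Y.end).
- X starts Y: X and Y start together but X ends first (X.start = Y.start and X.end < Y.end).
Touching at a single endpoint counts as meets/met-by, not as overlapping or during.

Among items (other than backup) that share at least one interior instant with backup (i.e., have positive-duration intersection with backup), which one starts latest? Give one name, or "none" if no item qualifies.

qa_pass

Target backup = [501, 628].
deploy [199, 282] → before → excluded.
design_review [299, 515] → overlaps → candidate.
load_test [256, 314] → before → excluded.
qa_pass [587, 733] → overlapped-by → candidate.
retro [509, 673] → overlapped-by → candidate.
soundcheck [411, 735] → contains → candidate.
Among candidates, latest start is 587 → qa_pass.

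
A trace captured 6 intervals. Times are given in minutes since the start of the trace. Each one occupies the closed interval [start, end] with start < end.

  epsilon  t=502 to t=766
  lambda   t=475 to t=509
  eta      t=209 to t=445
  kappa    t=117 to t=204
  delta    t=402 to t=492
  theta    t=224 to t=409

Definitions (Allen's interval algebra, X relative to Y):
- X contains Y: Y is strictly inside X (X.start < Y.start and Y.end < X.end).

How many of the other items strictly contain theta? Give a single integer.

Target theta = [t=224, t=409].
delta [t=402, t=492] → overlapped-by → no.
epsilon [t=502, t=766] → after → no.
eta [t=209, t=445] → contains → counts.
kappa [t=117, t=204] → before → no.
lambda [t=475, t=509] → after → no.
Total: 1.

1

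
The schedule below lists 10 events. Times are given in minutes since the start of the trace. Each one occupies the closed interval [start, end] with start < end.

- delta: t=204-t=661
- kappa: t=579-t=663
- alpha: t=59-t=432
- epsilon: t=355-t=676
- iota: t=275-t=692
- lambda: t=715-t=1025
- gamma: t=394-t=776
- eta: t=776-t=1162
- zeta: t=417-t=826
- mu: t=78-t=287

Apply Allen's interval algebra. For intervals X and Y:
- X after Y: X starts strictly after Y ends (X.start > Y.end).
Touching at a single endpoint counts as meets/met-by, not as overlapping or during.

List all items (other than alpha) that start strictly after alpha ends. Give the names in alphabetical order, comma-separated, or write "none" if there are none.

Target alpha = [t=59, t=432].
delta [t=204, t=661] → overlapped-by → no.
epsilon [t=355, t=676] → overlapped-by → no.
eta [t=776, t=1162] → after → yes.
gamma [t=394, t=776] → overlapped-by → no.
iota [t=275, t=692] → overlapped-by → no.
kappa [t=579, t=663] → after → yes.
lambda [t=715, t=1025] → after → yes.
mu [t=78, t=287] → during → no.
zeta [t=417, t=826] → overlapped-by → no.
Result: eta, kappa, lambda.

eta, kappa, lambda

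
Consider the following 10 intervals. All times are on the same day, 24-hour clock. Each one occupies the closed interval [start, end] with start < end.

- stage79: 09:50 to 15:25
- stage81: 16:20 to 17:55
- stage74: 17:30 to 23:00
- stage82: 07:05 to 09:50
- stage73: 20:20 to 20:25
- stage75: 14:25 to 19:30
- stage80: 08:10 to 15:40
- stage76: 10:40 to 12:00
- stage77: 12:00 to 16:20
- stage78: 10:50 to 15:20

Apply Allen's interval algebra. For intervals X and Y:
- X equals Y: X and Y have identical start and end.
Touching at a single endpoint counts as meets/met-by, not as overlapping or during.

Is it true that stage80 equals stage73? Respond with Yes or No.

stage80 = [08:10, 15:40], stage73 = [20:20, 20:25].
Actual relation of stage80 to stage73: before.
Asked whether 'equals' holds → No.

No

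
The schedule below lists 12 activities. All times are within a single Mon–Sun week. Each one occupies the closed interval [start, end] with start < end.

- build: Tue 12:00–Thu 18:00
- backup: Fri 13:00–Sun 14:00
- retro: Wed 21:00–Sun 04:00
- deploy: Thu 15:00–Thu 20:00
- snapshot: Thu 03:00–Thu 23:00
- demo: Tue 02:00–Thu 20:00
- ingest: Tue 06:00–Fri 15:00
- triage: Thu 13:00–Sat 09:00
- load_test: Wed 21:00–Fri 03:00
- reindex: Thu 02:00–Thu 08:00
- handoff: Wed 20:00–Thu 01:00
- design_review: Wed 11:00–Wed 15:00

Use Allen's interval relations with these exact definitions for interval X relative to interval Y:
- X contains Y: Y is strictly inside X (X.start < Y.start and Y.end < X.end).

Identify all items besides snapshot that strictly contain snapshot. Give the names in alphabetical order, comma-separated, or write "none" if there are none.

ingest, load_test, retro

Target snapshot = [Thu 03:00, Thu 23:00].
backup [Fri 13:00, Sun 14:00] → after → no.
build [Tue 12:00, Thu 18:00] → overlaps → no.
demo [Tue 02:00, Thu 20:00] → overlaps → no.
deploy [Thu 15:00, Thu 20:00] → during → no.
design_review [Wed 11:00, Wed 15:00] → before → no.
handoff [Wed 20:00, Thu 01:00] → before → no.
ingest [Tue 06:00, Fri 15:00] → contains → yes.
load_test [Wed 21:00, Fri 03:00] → contains → yes.
reindex [Thu 02:00, Thu 08:00] → overlaps → no.
retro [Wed 21:00, Sun 04:00] → contains → yes.
triage [Thu 13:00, Sat 09:00] → overlapped-by → no.
Result: ingest, load_test, retro.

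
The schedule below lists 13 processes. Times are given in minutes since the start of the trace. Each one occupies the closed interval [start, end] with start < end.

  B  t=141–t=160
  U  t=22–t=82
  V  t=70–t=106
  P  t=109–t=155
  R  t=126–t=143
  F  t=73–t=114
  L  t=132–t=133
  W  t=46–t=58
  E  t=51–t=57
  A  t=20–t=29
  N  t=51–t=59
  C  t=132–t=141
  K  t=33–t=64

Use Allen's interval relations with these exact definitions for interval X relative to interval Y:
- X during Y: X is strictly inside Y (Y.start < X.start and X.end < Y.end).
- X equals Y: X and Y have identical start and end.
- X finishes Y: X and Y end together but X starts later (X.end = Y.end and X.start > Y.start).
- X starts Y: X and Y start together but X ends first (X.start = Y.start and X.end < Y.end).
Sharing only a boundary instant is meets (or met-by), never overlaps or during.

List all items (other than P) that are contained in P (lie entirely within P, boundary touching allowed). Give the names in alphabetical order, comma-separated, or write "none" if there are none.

Target P = [t=109, t=155].
A [t=20, t=29] → before → no.
B [t=141, t=160] → overlapped-by → no.
C [t=132, t=141] → during → yes.
E [t=51, t=57] → before → no.
F [t=73, t=114] → overlaps → no.
K [t=33, t=64] → before → no.
L [t=132, t=133] → during → yes.
N [t=51, t=59] → before → no.
R [t=126, t=143] → during → yes.
U [t=22, t=82] → before → no.
V [t=70, t=106] → before → no.
W [t=46, t=58] → before → no.
Result: C, L, R.

C, L, R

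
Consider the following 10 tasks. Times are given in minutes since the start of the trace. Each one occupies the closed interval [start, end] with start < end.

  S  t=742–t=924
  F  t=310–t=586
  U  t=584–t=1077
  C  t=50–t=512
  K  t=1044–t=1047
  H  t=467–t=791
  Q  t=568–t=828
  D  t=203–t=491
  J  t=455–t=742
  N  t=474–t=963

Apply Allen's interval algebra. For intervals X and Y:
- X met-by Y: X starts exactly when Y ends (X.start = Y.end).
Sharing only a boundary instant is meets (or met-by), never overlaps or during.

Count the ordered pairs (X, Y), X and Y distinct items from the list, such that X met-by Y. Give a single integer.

Checking all 90 ordered pairs for relation 'met-by'; matching pairs in alphabetical order:
(S, J): S met-by J ✓
Count: 1.

1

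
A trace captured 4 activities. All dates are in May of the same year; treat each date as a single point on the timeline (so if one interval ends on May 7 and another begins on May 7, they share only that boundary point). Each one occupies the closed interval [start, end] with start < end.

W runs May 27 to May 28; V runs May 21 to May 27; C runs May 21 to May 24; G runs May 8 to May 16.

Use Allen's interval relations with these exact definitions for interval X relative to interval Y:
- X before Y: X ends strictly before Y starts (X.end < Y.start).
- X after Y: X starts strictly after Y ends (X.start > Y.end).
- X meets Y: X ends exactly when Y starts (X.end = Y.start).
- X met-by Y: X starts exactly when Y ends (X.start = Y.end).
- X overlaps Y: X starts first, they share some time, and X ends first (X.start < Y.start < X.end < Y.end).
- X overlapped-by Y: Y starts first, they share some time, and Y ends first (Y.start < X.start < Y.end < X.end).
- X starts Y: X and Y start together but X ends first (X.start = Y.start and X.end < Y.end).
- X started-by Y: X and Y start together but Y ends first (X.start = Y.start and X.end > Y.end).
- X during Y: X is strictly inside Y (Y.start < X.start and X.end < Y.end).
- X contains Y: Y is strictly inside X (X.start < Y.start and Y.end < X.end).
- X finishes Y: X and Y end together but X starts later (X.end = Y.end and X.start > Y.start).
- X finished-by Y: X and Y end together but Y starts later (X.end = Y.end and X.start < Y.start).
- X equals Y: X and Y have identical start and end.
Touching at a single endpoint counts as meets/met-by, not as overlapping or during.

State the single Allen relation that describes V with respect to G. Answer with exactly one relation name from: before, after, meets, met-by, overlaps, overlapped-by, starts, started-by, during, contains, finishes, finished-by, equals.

after

V = [May 21, May 27]; G = [May 8, May 16].
Compare endpoints: V.start > G.start, V.start > G.end, V.end > G.start, V.end > G.end.
That pattern is 'after'.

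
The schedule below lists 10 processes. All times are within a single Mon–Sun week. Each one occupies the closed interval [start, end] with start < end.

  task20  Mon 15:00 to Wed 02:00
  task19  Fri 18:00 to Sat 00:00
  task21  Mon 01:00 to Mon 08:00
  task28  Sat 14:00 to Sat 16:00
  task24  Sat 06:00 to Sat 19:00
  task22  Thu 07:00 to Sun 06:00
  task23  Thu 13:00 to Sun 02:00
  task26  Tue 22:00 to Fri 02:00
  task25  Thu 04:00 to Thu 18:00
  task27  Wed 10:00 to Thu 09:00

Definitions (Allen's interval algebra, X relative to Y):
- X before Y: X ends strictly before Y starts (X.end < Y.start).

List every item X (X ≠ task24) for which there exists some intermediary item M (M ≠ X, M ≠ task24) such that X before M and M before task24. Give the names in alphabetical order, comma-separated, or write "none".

task20, task21, task25, task26, task27

Target task24 = [Sat 06:00, Sat 19:00].
Intermediaries M with M before task24: task19, task20, task21, task25, task26, task27.
Via task19 — items with X before task19: task20, task21, task25, task26, task27.
Via task20 — items with X before task20: task21.
Via task21 — items with X before task21: none.
Via task25 — items with X before task25: task20, task21.
Via task26 — items with X before task26: task21.
Via task27 — items with X before task27: task20, task21.
Union: task20, task21, task25, task26, task27.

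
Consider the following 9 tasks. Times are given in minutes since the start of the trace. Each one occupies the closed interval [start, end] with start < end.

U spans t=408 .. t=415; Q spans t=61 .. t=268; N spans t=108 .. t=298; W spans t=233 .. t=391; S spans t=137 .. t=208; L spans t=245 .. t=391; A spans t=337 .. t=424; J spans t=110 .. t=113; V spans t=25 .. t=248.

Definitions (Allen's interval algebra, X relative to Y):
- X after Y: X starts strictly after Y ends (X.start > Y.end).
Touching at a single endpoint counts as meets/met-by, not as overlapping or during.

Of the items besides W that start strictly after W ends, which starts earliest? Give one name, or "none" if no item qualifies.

Target W = [t=233, t=391].
A [t=337, t=424] → overlapped-by → excluded.
J [t=110, t=113] → before → excluded.
L [t=245, t=391] → finishes → excluded.
N [t=108, t=298] → overlaps → excluded.
Q [t=61, t=268] → overlaps → excluded.
S [t=137, t=208] → before → excluded.
U [t=408, t=415] → after → candidate.
V [t=25, t=248] → overlaps → excluded.
Among candidates, earliest start is t=408 → U.

U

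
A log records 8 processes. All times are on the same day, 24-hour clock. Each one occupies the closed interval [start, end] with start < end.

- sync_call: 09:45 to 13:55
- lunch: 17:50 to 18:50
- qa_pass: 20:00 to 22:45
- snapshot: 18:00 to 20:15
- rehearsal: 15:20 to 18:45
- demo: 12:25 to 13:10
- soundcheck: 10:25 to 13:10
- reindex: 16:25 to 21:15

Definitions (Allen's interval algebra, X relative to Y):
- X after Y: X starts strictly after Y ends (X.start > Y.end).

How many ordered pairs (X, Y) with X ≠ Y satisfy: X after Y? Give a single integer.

Checking all 56 ordered pairs for relation 'after'; matching pairs in alphabetical order:
(lunch, demo): lunch after demo ✓
(lunch, soundcheck): lunch after soundcheck ✓
(lunch, sync_call): lunch after sync_call ✓
(qa_pass, demo): qa_pass after demo ✓
(qa_pass, lunch): qa_pass after lunch ✓
(qa_pass, rehearsal): qa_pass after rehearsal ✓
(qa_pass, soundcheck): qa_pass after soundcheck ✓
(qa_pass, sync_call): qa_pass after sync_call ✓
(rehearsal, demo): rehearsal after demo ✓
(rehearsal, soundcheck): rehearsal after soundcheck ✓
(rehearsal, sync_call): rehearsal after sync_call ✓
(reindex, demo): reindex after demo ✓
(reindex, soundcheck): reindex after soundcheck ✓
(reindex, sync_call): reindex after sync_call ✓
(snapshot, demo): snapshot after demo ✓
(snapshot, soundcheck): snapshot after soundcheck ✓
(snapshot, sync_call): snapshot after sync_call ✓
Count: 17.

17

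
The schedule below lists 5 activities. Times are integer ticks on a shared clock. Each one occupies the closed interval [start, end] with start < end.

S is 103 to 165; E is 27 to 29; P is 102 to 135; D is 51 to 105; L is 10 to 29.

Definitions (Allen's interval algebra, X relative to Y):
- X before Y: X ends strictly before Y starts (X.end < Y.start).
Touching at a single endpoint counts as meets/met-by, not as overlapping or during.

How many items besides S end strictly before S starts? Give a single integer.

Target S = [103, 165].
D [51, 105] → overlaps → no.
E [27, 29] → before → counts.
L [10, 29] → before → counts.
P [102, 135] → overlaps → no.
Total: 2.

2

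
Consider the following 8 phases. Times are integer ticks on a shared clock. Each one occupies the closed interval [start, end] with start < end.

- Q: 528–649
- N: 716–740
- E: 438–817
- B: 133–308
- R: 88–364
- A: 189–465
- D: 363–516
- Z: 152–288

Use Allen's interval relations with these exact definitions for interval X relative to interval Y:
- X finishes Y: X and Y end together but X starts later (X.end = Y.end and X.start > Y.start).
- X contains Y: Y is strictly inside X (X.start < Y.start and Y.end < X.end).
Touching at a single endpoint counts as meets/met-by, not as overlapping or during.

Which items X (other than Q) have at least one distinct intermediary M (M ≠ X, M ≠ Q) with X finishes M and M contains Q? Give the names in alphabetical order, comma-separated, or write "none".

Target Q = [528, 649].
Intermediaries M with M contains Q: E.
Via E — items with X finishes E: none.
Union: none.

none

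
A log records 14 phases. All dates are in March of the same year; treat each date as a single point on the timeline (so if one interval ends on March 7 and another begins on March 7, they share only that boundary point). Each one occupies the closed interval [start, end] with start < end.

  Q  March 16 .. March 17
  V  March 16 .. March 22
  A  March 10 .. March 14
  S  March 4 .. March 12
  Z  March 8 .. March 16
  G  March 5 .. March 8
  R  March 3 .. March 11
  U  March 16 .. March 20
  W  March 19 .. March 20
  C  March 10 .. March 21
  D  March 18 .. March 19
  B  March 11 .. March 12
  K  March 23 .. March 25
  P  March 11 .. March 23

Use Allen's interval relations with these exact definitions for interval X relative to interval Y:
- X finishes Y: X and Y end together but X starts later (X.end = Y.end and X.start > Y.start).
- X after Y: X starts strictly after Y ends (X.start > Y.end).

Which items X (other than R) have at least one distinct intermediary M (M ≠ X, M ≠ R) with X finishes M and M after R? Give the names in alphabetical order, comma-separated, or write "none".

Target R = [March 3, March 11].
Intermediaries M with M after R: D, K, Q, U, V, W.
Via D — items with X finishes D: none.
Via K — items with X finishes K: none.
Via Q — items with X finishes Q: none.
Via U — items with X finishes U: W.
Via V — items with X finishes V: none.
Via W — items with X finishes W: none.
Union: W.

W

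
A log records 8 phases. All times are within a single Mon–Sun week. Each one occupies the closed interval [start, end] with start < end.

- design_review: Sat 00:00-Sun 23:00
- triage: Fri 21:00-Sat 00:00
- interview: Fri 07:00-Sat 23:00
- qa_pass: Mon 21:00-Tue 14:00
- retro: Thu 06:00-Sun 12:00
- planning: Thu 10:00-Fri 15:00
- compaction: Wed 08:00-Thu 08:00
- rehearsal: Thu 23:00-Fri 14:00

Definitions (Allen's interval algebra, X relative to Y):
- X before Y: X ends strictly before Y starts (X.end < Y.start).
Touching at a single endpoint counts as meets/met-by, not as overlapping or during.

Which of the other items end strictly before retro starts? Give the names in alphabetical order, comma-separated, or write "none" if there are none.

Target retro = [Thu 06:00, Sun 12:00].
compaction [Wed 08:00, Thu 08:00] → overlaps → no.
design_review [Sat 00:00, Sun 23:00] → overlapped-by → no.
interview [Fri 07:00, Sat 23:00] → during → no.
planning [Thu 10:00, Fri 15:00] → during → no.
qa_pass [Mon 21:00, Tue 14:00] → before → yes.
rehearsal [Thu 23:00, Fri 14:00] → during → no.
triage [Fri 21:00, Sat 00:00] → during → no.
Result: qa_pass.

qa_pass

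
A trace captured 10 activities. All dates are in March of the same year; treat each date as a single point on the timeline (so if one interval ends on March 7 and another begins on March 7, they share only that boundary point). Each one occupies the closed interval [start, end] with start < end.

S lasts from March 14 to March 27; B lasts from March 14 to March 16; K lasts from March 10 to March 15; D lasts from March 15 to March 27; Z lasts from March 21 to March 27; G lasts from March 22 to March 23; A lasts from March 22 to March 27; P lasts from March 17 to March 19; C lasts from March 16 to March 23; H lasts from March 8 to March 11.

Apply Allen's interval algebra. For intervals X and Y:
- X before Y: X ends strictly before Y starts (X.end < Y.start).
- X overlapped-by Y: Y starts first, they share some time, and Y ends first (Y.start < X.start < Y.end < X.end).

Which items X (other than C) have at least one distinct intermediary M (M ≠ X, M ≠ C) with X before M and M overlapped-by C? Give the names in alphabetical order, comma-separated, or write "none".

B, H, K, P

Target C = [March 16, March 23].
Intermediaries M with M overlapped-by C: A, Z.
Via A — items with X before A: B, H, K, P.
Via Z — items with X before Z: B, H, K, P.
Union: B, H, K, P.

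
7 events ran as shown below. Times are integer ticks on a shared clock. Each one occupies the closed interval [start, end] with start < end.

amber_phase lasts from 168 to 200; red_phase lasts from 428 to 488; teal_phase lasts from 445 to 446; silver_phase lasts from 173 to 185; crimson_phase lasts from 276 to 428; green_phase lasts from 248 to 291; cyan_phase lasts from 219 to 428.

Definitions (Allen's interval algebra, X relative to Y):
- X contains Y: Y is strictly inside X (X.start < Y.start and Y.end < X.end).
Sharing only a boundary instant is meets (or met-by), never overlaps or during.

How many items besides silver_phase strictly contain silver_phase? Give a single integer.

1

Target silver_phase = [173, 185].
amber_phase [168, 200] → contains → counts.
crimson_phase [276, 428] → after → no.
cyan_phase [219, 428] → after → no.
green_phase [248, 291] → after → no.
red_phase [428, 488] → after → no.
teal_phase [445, 446] → after → no.
Total: 1.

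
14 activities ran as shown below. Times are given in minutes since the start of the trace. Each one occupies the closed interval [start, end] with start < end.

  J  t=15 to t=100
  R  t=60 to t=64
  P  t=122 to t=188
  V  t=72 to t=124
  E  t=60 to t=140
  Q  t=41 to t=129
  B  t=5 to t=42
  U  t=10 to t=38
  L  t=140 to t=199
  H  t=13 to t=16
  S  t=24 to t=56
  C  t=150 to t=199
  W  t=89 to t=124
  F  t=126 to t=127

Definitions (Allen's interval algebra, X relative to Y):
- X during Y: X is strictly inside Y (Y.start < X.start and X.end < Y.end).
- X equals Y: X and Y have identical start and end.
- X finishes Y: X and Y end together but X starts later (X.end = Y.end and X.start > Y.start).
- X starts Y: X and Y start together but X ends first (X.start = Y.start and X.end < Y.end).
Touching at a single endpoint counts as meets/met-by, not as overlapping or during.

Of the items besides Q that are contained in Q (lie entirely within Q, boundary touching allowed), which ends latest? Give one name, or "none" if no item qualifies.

Target Q = [t=41, t=129].
B [t=5, t=42] → overlaps → excluded.
C [t=150, t=199] → after → excluded.
E [t=60, t=140] → overlapped-by → excluded.
F [t=126, t=127] → during → candidate.
H [t=13, t=16] → before → excluded.
J [t=15, t=100] → overlaps → excluded.
L [t=140, t=199] → after → excluded.
P [t=122, t=188] → overlapped-by → excluded.
R [t=60, t=64] → during → candidate.
S [t=24, t=56] → overlaps → excluded.
U [t=10, t=38] → before → excluded.
V [t=72, t=124] → during → candidate.
W [t=89, t=124] → during → candidate.
Among candidates, latest end is t=127 → F.

F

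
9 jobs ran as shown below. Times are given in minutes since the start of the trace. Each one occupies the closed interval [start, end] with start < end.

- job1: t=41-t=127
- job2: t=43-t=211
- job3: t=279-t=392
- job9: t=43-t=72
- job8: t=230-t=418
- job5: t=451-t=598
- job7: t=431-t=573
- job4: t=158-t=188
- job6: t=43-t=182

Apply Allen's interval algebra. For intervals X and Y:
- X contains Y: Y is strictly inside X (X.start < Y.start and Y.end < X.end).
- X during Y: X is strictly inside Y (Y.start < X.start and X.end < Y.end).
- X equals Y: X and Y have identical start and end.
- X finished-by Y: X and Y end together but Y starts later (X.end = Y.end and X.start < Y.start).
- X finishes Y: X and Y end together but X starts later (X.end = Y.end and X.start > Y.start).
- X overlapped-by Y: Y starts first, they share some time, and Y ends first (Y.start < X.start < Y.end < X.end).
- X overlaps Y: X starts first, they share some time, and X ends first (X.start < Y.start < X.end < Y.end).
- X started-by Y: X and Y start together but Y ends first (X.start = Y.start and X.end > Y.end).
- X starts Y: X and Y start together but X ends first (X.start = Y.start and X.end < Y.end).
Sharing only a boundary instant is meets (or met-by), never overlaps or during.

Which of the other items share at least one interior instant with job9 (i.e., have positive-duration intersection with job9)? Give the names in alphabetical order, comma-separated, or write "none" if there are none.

Target job9 = [t=43, t=72].
job1 [t=41, t=127] → contains → yes.
job2 [t=43, t=211] → started-by → yes.
job3 [t=279, t=392] → after → no.
job4 [t=158, t=188] → after → no.
job5 [t=451, t=598] → after → no.
job6 [t=43, t=182] → started-by → yes.
job7 [t=431, t=573] → after → no.
job8 [t=230, t=418] → after → no.
Result: job1, job2, job6.

job1, job2, job6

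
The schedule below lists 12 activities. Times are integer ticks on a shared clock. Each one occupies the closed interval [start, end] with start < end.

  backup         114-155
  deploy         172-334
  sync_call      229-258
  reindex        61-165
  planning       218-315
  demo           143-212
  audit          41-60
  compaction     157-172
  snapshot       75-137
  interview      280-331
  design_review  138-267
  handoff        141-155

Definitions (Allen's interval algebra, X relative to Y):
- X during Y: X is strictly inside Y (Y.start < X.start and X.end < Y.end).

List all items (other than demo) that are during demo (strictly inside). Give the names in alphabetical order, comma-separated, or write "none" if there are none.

Target demo = [143, 212].
audit [41, 60] → before → no.
backup [114, 155] → overlaps → no.
compaction [157, 172] → during → yes.
deploy [172, 334] → overlapped-by → no.
design_review [138, 267] → contains → no.
handoff [141, 155] → overlaps → no.
interview [280, 331] → after → no.
planning [218, 315] → after → no.
reindex [61, 165] → overlaps → no.
snapshot [75, 137] → before → no.
sync_call [229, 258] → after → no.
Result: compaction.

compaction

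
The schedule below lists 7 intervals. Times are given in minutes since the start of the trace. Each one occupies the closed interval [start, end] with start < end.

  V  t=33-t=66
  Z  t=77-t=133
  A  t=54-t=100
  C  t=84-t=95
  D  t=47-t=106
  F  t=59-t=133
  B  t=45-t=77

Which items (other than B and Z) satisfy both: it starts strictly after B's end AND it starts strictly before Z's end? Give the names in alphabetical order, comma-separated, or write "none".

C

Conditions: its start is strictly after B's end (X.start > t=77) AND its start is strictly before Z's end (X.start < t=133).
A: start t=54 > t=77? ✗; start t=54 < t=133? ✓ → no.
C: start t=84 > t=77? ✓; start t=84 < t=133? ✓ → yes.
D: start t=47 > t=77? ✗; start t=47 < t=133? ✓ → no.
F: start t=59 > t=77? ✗; start t=59 < t=133? ✓ → no.
V: start t=33 > t=77? ✗; start t=33 < t=133? ✓ → no.
Result: C.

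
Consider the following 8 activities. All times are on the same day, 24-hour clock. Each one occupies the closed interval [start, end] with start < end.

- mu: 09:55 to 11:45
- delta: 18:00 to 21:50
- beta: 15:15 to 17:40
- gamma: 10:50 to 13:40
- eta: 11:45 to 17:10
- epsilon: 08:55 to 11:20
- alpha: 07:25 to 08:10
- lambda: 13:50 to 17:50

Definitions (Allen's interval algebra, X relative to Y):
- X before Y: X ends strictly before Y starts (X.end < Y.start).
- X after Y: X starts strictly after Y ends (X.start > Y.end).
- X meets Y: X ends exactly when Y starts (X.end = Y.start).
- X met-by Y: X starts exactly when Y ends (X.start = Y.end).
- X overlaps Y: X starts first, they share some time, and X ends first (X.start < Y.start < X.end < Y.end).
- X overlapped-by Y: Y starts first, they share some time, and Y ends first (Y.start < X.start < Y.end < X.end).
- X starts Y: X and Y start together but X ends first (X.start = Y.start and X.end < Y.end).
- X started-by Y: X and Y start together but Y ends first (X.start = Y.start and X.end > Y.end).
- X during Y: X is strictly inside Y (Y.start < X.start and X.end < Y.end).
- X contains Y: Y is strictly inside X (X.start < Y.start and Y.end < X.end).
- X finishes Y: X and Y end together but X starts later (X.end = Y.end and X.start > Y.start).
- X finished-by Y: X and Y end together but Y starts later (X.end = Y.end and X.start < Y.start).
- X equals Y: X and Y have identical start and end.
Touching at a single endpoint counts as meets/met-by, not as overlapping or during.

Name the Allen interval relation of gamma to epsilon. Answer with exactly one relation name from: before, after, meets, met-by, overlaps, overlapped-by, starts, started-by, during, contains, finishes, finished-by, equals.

gamma = [10:50, 13:40]; epsilon = [08:55, 11:20].
Compare endpoints: gamma.start > epsilon.start, gamma.start < epsilon.end, gamma.end > epsilon.start, gamma.end > epsilon.end.
That pattern is 'overlapped-by'.

overlapped-by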